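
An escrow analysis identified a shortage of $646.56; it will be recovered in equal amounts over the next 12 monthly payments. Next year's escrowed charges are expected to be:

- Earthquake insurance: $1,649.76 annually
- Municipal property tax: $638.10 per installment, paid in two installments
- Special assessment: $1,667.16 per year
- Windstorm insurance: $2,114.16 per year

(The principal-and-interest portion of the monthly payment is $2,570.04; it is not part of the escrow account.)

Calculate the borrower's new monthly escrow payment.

$612.82

Earthquake insurance = $1,649.76/yr
Municipal property tax = $638.10 × 2 = $1,276.20/yr
Special assessment = $1,667.16/yr
Windstorm insurance = $2,114.16/yr
Annual escrow total = $6,707.28
Monthly escrow = $6,707.28 ÷ 12 = $558.94
Shortage spread = $646.56 / 12 = $53.88/mo
New monthly escrow = $558.94 + $53.88 = $612.82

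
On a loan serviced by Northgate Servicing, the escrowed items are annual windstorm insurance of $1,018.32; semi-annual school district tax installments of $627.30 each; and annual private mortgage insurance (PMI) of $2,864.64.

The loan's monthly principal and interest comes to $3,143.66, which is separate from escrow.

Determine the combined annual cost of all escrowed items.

$5,137.56

Windstorm insurance = $1,018.32 annually
School district tax = $627.30 × 2 = $1,254.60 annually
Private mortgage insurance (PMI) = $2,864.64 annually
Yearly total = $1,018.32 + $1,254.60 + $2,864.64 = $5,137.56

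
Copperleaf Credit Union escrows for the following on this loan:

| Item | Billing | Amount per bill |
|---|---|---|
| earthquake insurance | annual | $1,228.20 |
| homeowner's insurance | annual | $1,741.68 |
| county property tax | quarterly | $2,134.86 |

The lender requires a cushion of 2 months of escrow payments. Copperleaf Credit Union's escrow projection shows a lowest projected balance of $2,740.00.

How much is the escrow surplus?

Earthquake insurance: $1,228.20 annually
Homeowner's insurance: $1,741.68 annually
County property tax: $2,134.86 × 4 = $8,539.44 annually
Yearly total = $1,228.20 + $1,741.68 + $8,539.44 = $11,509.32
Base monthly escrow = $11,509.32 ÷ 12 = $959.11
Required cushion = 2 × $959.11 = $1,918.22
Excess over cushion: $2,740.00 − $1,918.22 = $821.78

$821.78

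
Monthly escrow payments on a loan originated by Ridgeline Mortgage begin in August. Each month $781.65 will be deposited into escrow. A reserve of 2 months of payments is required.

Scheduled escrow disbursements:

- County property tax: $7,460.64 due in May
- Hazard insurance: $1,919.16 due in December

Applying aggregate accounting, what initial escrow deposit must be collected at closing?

Cushion = 2 × $781.65 = $1,563.30
Trial balance (start $0, +$781.65 each month, − disbursements):
  Aug: +$781.65 → $781.65
  Sep: +$781.65 → $1,563.30
  Oct: +$781.65 → $2,344.95
  Nov: +$781.65 → $3,126.60
  Dec: +$781.65 − $1,919.16 → $1,989.09
  Jan: +$781.65 → $2,770.74
  Feb: +$781.65 → $3,552.39
  Mar: +$781.65 → $4,334.04
  Apr: +$781.65 → $5,115.69
  May: +$781.65 − $7,460.64 → -$1,563.30
  Jun: +$781.65 → -$781.65
  Jul: +$781.65 → $0.00
Lowest trial balance = -$1,563.30 (May)
Initial deposit = cushion − low point = $1,563.30 − (-$1,563.30) = $3,126.60

$3,126.60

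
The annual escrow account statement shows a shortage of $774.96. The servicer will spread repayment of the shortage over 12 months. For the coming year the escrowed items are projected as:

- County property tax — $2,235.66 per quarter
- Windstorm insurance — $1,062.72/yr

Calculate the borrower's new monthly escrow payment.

County property tax: $2,235.66 × 4 = $8,942.64 annually
Windstorm insurance: $1,062.72 annually
Yearly total = $10,005.36
Monthly = $10,005.36 ÷ 12 = $833.78
Shortage spread = $774.96 / 12 = $64.58/mo
Adjusted monthly = $833.78 + $64.58 = $898.36

$898.36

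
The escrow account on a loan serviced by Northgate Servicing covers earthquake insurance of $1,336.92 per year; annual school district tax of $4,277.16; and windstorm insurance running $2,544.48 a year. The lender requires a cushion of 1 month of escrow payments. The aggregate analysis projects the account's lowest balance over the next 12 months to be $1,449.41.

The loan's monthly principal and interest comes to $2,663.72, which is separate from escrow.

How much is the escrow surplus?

$769.53

Earthquake insurance: $1,336.92 per year
School district tax: $4,277.16 per year
Windstorm insurance: $2,544.48 per year
Combined annual = $1,336.92 + $4,277.16 + $2,544.48 = $8,158.56
Monthly escrow = $8,158.56 ÷ 12 = $679.88
Cushion = 1 × $679.88 = $679.88
Excess over cushion: $1,449.41 − $679.88 = $769.53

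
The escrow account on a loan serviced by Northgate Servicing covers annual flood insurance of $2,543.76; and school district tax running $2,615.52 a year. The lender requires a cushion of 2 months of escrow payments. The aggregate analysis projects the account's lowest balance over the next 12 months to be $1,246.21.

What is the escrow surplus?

$386.33

Flood insurance: $2,543.76 per year
School district tax: $2,615.52 per year
Annual escrow total = $5,159.28
Base monthly escrow = $5,159.28 / 12 = $429.94
Required reserve = 2 × $429.94 = $859.88
Excess over cushion: $1,246.21 − $859.88 = $386.33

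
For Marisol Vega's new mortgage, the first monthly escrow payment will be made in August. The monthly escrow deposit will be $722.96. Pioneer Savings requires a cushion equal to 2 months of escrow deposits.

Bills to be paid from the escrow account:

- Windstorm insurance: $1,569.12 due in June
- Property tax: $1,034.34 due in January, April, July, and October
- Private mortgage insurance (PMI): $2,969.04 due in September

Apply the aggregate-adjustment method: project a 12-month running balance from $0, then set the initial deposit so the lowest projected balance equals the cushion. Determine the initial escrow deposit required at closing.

Cushion = 2 × $722.96 = $1,445.92
Trial balance (start $0, +$722.96 each month, − disbursements):
  Aug: +$722.96 → $722.96
  Sep: +$722.96 − $2,969.04 → -$1,523.12
  Oct: +$722.96 − $1,034.34 → -$1,834.50
  Nov: +$722.96 → -$1,111.54
  Dec: +$722.96 → -$388.58
  Jan: +$722.96 − $1,034.34 → -$699.96
  Feb: +$722.96 → $23.00
  Mar: +$722.96 → $745.96
  Apr: +$722.96 − $1,034.34 → $434.58
  May: +$722.96 → $1,157.54
  Jun: +$722.96 − $1,569.12 → $311.38
  Jul: +$722.96 − $1,034.34 → $0.00
Lowest trial balance = -$1,834.50 (Oct)
Initial deposit = cushion − low point = $1,445.92 − (-$1,834.50) = $3,280.42

$3,280.42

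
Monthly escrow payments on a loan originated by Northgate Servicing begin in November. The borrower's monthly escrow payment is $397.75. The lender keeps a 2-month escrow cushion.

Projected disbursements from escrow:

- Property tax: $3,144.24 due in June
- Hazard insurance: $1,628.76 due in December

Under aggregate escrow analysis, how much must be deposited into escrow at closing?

$2,386.50

Cushion = 2 × $397.75 = $795.50
Trial balance (start $0, +$397.75 each month, − disbursements):
  Nov: +$397.75 → $397.75
  Dec: +$397.75 − $1,628.76 → -$833.26
  Jan: +$397.75 → -$435.51
  Feb: +$397.75 → -$37.76
  Mar: +$397.75 → $359.99
  Apr: +$397.75 → $757.74
  May: +$397.75 → $1,155.49
  Jun: +$397.75 − $3,144.24 → -$1,591.00
  Jul: +$397.75 → -$1,193.25
  Aug: +$397.75 → -$795.50
  Sep: +$397.75 → -$397.75
  Oct: +$397.75 → $0.00
Lowest trial balance = -$1,591.00 (Jun)
Initial deposit = cushion − low point = $795.50 − (-$1,591.00) = $2,386.50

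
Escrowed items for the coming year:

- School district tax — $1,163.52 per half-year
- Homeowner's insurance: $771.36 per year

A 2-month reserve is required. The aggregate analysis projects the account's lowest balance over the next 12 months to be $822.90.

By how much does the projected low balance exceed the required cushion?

School district tax = $1,163.52 × 2 = $2,327.04 annually
Homeowner's insurance = $771.36 annually
Combined annual = $2,327.04 + $771.36 = $3,098.40
Per month = $3,098.40 / 12 = $258.20
Cushion = 2 × $258.20 = $516.40
Surplus = $822.90 − $516.40 = $306.50

$306.50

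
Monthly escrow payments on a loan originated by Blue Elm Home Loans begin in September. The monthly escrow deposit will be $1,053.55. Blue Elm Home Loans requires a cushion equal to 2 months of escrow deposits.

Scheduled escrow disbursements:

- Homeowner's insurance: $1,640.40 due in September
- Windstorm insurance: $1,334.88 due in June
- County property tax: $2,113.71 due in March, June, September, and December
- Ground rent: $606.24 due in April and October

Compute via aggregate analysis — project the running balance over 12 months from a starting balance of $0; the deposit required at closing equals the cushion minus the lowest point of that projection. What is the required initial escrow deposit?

$4,807.66

Cushion = 2 × $1,053.55 = $2,107.10
Trial balance (start $0, +$1,053.55 each month, − disbursements):
  Sep: +$1,053.55 − $3,754.11 → -$2,700.56
  Oct: +$1,053.55 − $606.24 → -$2,253.25
  Nov: +$1,053.55 → -$1,199.70
  Dec: +$1,053.55 − $2,113.71 → -$2,259.86
  Jan: +$1,053.55 → -$1,206.31
  Feb: +$1,053.55 → -$152.76
  Mar: +$1,053.55 − $2,113.71 → -$1,212.92
  Apr: +$1,053.55 − $606.24 → -$765.61
  May: +$1,053.55 → $287.94
  Jun: +$1,053.55 − $3,448.59 → -$2,107.10
  Jul: +$1,053.55 → -$1,053.55
  Aug: +$1,053.55 → $0.00
Lowest trial balance = -$2,700.56 (Sep)
Initial deposit = cushion − low point = $2,107.10 − (-$2,700.56) = $4,807.66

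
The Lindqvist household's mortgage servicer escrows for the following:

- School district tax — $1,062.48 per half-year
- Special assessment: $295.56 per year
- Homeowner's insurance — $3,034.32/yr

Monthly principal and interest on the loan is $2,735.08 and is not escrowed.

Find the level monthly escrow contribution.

$454.57

School district tax — $1,062.48 × 2 = $2,124.96/yr
Special assessment — $295.56/yr
Homeowner's insurance — $3,034.32/yr
Total annual escrow = $5,454.84
Monthly = $5,454.84 / 12 = $454.57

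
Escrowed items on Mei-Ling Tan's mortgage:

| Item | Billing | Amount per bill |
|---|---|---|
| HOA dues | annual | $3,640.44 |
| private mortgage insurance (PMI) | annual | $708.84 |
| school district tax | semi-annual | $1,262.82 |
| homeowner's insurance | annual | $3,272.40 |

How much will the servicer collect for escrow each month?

HOA dues: $3,640.44
Private mortgage insurance (PMI): $708.84
School district tax: $1,262.82 × 2 = $2,525.64
Homeowner's insurance: $3,272.40
Total per year = $3,640.44 + $708.84 + $2,525.64 + $3,272.40 = $10,147.32
Base monthly escrow = $10,147.32 / 12 = $845.61

$845.61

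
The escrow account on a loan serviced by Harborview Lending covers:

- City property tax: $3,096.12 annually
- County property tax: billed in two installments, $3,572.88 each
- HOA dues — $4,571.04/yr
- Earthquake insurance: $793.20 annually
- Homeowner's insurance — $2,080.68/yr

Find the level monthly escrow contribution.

$1,473.90

City property tax: $3,096.12 per year
County property tax: $3,572.88 × 2 = $7,145.76 per year
HOA dues: $4,571.04 per year
Earthquake insurance: $793.20 per year
Homeowner's insurance: $2,080.68 per year
Total per year = $3,096.12 + $7,145.76 + $4,571.04 + $793.20 + $2,080.68 = $17,686.80
Base monthly escrow = $17,686.80 ÷ 12 = $1,473.90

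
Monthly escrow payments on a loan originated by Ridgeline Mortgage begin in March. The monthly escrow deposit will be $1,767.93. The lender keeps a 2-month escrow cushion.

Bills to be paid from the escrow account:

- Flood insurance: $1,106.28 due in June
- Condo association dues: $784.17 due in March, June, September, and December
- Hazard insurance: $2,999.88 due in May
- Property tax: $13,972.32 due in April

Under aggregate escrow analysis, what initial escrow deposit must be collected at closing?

Cushion = 2 × $1,767.93 = $3,535.86
Trial balance (start $0, +$1,767.93 each month, − disbursements):
  Mar: +$1,767.93 − $784.17 → $983.76
  Apr: +$1,767.93 − $13,972.32 → -$11,220.63
  May: +$1,767.93 − $2,999.88 → -$12,452.58
  Jun: +$1,767.93 − $1,890.45 → -$12,575.10
  Jul: +$1,767.93 → -$10,807.17
  Aug: +$1,767.93 → -$9,039.24
  Sep: +$1,767.93 − $784.17 → -$8,055.48
  Oct: +$1,767.93 → -$6,287.55
  Nov: +$1,767.93 → -$4,519.62
  Dec: +$1,767.93 − $784.17 → -$3,535.86
  Jan: +$1,767.93 → -$1,767.93
  Feb: +$1,767.93 → $0.00
Lowest trial balance = -$12,575.10 (Jun)
Initial deposit = cushion − low point = $3,535.86 − (-$12,575.10) = $16,110.96

$16,110.96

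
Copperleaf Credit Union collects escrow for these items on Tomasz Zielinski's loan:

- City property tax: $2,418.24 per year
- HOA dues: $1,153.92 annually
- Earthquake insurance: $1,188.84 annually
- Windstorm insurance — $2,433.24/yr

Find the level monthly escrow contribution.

City property tax — $2,418.24 per year
HOA dues — $1,153.92 per year
Earthquake insurance — $1,188.84 per year
Windstorm insurance — $2,433.24 per year
Annual escrow total = $2,418.24 + $1,153.92 + $1,188.84 + $2,433.24 = $7,194.24
Base monthly escrow = $7,194.24 ÷ 12 = $599.52

$599.52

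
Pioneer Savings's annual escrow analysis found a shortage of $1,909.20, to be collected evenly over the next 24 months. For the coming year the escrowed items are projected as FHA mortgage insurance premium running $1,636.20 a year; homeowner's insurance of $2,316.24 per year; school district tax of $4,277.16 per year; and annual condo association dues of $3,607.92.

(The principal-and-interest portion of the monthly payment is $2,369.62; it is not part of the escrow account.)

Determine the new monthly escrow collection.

$1,066.01

FHA mortgage insurance premium = $1,636.20 annually
Homeowner's insurance = $2,316.24 annually
School district tax = $4,277.16 annually
Condo association dues = $3,607.92 annually
Combined annual = $1,636.20 + $2,316.24 + $4,277.16 + $3,607.92 = $11,837.52
Per month = $11,837.52 / 12 = $986.46
Shortage per month = $1,909.20 ÷ 24 = $79.55
Adjusted monthly = $986.46 + $79.55 = $1,066.01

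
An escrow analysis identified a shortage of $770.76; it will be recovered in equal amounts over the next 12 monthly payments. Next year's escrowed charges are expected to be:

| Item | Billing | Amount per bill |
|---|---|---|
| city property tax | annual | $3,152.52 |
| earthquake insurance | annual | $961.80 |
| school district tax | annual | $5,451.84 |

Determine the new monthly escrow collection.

City property tax = $3,152.52/yr
Earthquake insurance = $961.80/yr
School district tax = $5,451.84/yr
Total annual escrow = $3,152.52 + $961.80 + $5,451.84 = $9,566.16
Monthly escrow = $9,566.16 ÷ 12 = $797.18
Monthly shortage recovery: $770.76 / 12 = $64.23
Adjusted monthly = $797.18 + $64.23 = $861.41

$861.41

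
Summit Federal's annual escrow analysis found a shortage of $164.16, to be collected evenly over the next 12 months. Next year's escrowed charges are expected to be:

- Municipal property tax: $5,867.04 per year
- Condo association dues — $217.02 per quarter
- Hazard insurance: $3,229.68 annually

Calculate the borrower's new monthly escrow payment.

Municipal property tax = $5,867.04
Condo association dues = $217.02 × 4 = $868.08
Hazard insurance = $3,229.68
Annual escrow total = $9,964.80
Monthly escrow = $9,964.80 / 12 = $830.40
Monthly shortage recovery: $164.16 ÷ 12 = $13.68
Adjusted monthly = $830.40 + $13.68 = $844.08

$844.08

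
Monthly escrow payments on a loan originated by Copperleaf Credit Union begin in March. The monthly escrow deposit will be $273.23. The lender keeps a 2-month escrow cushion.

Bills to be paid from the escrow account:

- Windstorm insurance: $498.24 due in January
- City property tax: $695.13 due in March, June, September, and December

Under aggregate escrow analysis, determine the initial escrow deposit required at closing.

Cushion = 2 × $273.23 = $546.46
Trial balance (start $0, +$273.23 each month, − disbursements):
  Mar: +$273.23 − $695.13 → -$421.90
  Apr: +$273.23 → -$148.67
  May: +$273.23 → $124.56
  Jun: +$273.23 − $695.13 → -$297.34
  Jul: +$273.23 → -$24.11
  Aug: +$273.23 → $249.12
  Sep: +$273.23 − $695.13 → -$172.78
  Oct: +$273.23 → $100.45
  Nov: +$273.23 → $373.68
  Dec: +$273.23 − $695.13 → -$48.22
  Jan: +$273.23 − $498.24 → -$273.23
  Feb: +$273.23 → $0.00
Lowest trial balance = -$421.90 (Mar)
Initial deposit = cushion − low point = $546.46 − (-$421.90) = $968.36

$968.36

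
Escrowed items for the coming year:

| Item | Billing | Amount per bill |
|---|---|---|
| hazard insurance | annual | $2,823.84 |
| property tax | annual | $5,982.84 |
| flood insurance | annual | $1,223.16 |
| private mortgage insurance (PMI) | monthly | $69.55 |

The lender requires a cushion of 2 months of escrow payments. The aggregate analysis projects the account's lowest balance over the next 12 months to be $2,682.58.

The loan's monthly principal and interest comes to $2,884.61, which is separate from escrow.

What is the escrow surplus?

$871.84

Hazard insurance — $2,823.84
Property tax — $5,982.84
Flood insurance — $1,223.16
Private mortgage insurance (PMI) — $69.55 × 12 = $834.60
Yearly total = $2,823.84 + $5,982.84 + $1,223.16 + $834.60 = $10,864.44
Monthly = $10,864.44 ÷ 12 = $905.37
Required cushion = 2 × $905.37 = $1,810.74
Surplus = $2,682.58 − $1,810.74 = $871.84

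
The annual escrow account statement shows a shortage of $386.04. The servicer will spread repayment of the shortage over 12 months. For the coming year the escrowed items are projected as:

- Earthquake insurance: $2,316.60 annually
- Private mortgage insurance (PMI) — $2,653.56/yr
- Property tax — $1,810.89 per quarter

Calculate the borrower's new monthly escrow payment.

Earthquake insurance = $2,316.60 annually
Private mortgage insurance (PMI) = $2,653.56 annually
Property tax = $1,810.89 × 4 = $7,243.56 annually
Annual escrow total = $12,213.72
Monthly escrow = $12,213.72 ÷ 12 = $1,017.81
Shortage spread = $386.04 / 12 = $32.17/mo
New monthly escrow = $1,017.81 + $32.17 = $1,049.98

$1,049.98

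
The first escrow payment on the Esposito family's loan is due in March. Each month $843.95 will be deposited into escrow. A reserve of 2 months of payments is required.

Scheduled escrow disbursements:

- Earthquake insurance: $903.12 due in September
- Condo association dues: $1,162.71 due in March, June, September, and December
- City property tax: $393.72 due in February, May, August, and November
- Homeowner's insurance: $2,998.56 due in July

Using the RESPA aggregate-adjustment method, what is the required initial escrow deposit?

$3,957.50

Cushion = 2 × $843.95 = $1,687.90
Trial balance (start $0, +$843.95 each month, − disbursements):
  Mar: +$843.95 − $1,162.71 → -$318.76
  Apr: +$843.95 → $525.19
  May: +$843.95 − $393.72 → $975.42
  Jun: +$843.95 − $1,162.71 → $656.66
  Jul: +$843.95 − $2,998.56 → -$1,497.95
  Aug: +$843.95 − $393.72 → -$1,047.72
  Sep: +$843.95 − $2,065.83 → -$2,269.60
  Oct: +$843.95 → -$1,425.65
  Nov: +$843.95 − $393.72 → -$975.42
  Dec: +$843.95 − $1,162.71 → -$1,294.18
  Jan: +$843.95 → -$450.23
  Feb: +$843.95 − $393.72 → $0.00
Lowest trial balance = -$2,269.60 (Sep)
Initial deposit = cushion − low point = $1,687.90 − (-$2,269.60) = $3,957.50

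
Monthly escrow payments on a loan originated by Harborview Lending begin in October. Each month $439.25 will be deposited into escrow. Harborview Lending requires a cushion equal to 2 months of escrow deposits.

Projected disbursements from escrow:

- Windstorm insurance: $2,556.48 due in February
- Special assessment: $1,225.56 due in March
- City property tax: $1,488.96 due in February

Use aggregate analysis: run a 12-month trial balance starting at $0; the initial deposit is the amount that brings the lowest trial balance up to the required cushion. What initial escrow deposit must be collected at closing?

Cushion = 2 × $439.25 = $878.50
Trial balance (start $0, +$439.25 each month, − disbursements):
  Oct: +$439.25 → $439.25
  Nov: +$439.25 → $878.50
  Dec: +$439.25 → $1,317.75
  Jan: +$439.25 → $1,757.00
  Feb: +$439.25 − $4,045.44 → -$1,849.19
  Mar: +$439.25 − $1,225.56 → -$2,635.50
  Apr: +$439.25 → -$2,196.25
  May: +$439.25 → -$1,757.00
  Jun: +$439.25 → -$1,317.75
  Jul: +$439.25 → -$878.50
  Aug: +$439.25 → -$439.25
  Sep: +$439.25 → $0.00
Lowest trial balance = -$2,635.50 (Mar)
Initial deposit = cushion − low point = $878.50 − (-$2,635.50) = $3,514.00

$3,514.00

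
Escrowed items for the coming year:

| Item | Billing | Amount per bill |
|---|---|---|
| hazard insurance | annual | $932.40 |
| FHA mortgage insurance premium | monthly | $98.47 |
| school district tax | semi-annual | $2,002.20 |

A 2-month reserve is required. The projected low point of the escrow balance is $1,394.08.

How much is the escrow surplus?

$374.34

Hazard insurance — $932.40 annually
FHA mortgage insurance premium — $98.47 × 12 = $1,181.64 annually
School district tax — $2,002.20 × 2 = $4,004.40 annually
Total per year = $6,118.44
Per month = $6,118.44 ÷ 12 = $509.87
Cushion = 2 × $509.87 = $1,019.74
Surplus = $1,394.08 − $1,019.74 = $374.34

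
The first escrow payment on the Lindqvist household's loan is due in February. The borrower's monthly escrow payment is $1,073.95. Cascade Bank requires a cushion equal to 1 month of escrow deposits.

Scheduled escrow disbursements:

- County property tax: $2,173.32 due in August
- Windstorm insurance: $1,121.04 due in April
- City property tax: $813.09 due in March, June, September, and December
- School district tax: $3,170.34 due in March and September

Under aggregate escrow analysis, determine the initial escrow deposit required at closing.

$4,556.66

Cushion = 1 × $1,073.95 = $1,073.95
Trial balance (start $0, +$1,073.95 each month, − disbursements):
  Feb: +$1,073.95 → $1,073.95
  Mar: +$1,073.95 − $3,983.43 → -$1,835.53
  Apr: +$1,073.95 − $1,121.04 → -$1,882.62
  May: +$1,073.95 → -$808.67
  Jun: +$1,073.95 − $813.09 → -$547.81
  Jul: +$1,073.95 → $526.14
  Aug: +$1,073.95 − $2,173.32 → -$573.23
  Sep: +$1,073.95 − $3,983.43 → -$3,482.71
  Oct: +$1,073.95 → -$2,408.76
  Nov: +$1,073.95 → -$1,334.81
  Dec: +$1,073.95 − $813.09 → -$1,073.95
  Jan: +$1,073.95 → $0.00
Lowest trial balance = -$3,482.71 (Sep)
Initial deposit = cushion − low point = $1,073.95 − (-$3,482.71) = $4,556.66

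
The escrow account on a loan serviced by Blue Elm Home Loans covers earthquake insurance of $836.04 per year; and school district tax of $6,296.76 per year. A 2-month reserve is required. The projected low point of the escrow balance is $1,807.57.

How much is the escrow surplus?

$618.77

Earthquake insurance: $836.04
School district tax: $6,296.76
Yearly total = $7,132.80
Monthly escrow = $7,132.80 ÷ 12 = $594.40
Cushion = 2 × $594.40 = $1,188.80
Excess over cushion: $1,807.57 − $1,188.80 = $618.77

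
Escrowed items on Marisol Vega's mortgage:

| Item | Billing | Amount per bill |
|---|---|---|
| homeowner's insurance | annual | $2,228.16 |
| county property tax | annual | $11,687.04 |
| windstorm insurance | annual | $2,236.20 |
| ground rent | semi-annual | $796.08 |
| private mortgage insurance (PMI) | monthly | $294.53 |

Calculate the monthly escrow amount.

Homeowner's insurance: $2,228.16
County property tax: $11,687.04
Windstorm insurance: $2,236.20
Ground rent: $796.08 × 2 = $1,592.16
Private mortgage insurance (PMI): $294.53 × 12 = $3,534.36
Total annual escrow = $21,277.92
Per month = $21,277.92 / 12 = $1,773.16

$1,773.16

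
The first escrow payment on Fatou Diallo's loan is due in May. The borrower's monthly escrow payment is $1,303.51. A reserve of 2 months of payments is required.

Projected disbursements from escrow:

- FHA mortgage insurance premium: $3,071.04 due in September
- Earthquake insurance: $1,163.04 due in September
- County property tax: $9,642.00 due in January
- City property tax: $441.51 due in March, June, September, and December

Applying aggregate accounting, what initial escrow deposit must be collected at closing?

Cushion = 2 × $1,303.51 = $2,607.02
Trial balance (start $0, +$1,303.51 each month, − disbursements):
  May: +$1,303.51 → $1,303.51
  Jun: +$1,303.51 − $441.51 → $2,165.51
  Jul: +$1,303.51 → $3,469.02
  Aug: +$1,303.51 → $4,772.53
  Sep: +$1,303.51 − $4,675.59 → $1,400.45
  Oct: +$1,303.51 → $2,703.96
  Nov: +$1,303.51 → $4,007.47
  Dec: +$1,303.51 − $441.51 → $4,869.47
  Jan: +$1,303.51 − $9,642.00 → -$3,469.02
  Feb: +$1,303.51 → -$2,165.51
  Mar: +$1,303.51 − $441.51 → -$1,303.51
  Apr: +$1,303.51 → $0.00
Lowest trial balance = -$3,469.02 (Jan)
Initial deposit = cushion − low point = $2,607.02 − (-$3,469.02) = $6,076.04

$6,076.04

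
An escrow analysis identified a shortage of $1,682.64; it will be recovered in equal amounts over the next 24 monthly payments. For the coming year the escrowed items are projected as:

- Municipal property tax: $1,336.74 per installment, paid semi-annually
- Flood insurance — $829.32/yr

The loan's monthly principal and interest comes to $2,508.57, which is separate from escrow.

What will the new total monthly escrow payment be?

$362.01

Municipal property tax = $1,336.74 × 2 = $2,673.48 per year
Flood insurance = $829.32 per year
Total per year = $2,673.48 + $829.32 = $3,502.80
Base monthly escrow = $3,502.80 / 12 = $291.90
Shortage spread = $1,682.64 / 24 = $70.11/mo
Adjusted monthly = $291.90 + $70.11 = $362.01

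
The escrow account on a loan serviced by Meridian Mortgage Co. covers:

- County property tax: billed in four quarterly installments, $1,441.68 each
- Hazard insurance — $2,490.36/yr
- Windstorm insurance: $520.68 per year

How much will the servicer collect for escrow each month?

$731.48

County property tax = $1,441.68 × 4 = $5,766.72 per year
Hazard insurance = $2,490.36 per year
Windstorm insurance = $520.68 per year
Total annual escrow = $8,777.76
Monthly = $8,777.76 / 12 = $731.48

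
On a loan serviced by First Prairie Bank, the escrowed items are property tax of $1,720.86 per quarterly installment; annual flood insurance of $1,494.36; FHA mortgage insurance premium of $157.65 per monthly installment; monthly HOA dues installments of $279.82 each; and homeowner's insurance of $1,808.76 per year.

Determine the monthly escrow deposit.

$1,286.35

Property tax — $1,720.86 × 4 = $6,883.44
Flood insurance — $1,494.36
FHA mortgage insurance premium — $157.65 × 12 = $1,891.80
HOA dues — $279.82 × 12 = $3,357.84
Homeowner's insurance — $1,808.76
Yearly total = $15,436.20
Monthly = $15,436.20 / 12 = $1,286.35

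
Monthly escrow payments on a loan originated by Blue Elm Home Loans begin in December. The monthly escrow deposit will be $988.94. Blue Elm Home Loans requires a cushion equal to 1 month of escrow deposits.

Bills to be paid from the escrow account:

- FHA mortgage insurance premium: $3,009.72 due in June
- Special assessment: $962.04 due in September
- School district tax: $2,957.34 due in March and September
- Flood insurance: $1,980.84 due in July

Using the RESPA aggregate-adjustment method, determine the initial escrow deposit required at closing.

Cushion = 1 × $988.94 = $988.94
Trial balance (start $0, +$988.94 each month, − disbursements):
  Dec: +$988.94 → $988.94
  Jan: +$988.94 → $1,977.88
  Feb: +$988.94 → $2,966.82
  Mar: +$988.94 − $2,957.34 → $998.42
  Apr: +$988.94 → $1,987.36
  May: +$988.94 → $2,976.30
  Jun: +$988.94 − $3,009.72 → $955.52
  Jul: +$988.94 − $1,980.84 → -$36.38
  Aug: +$988.94 → $952.56
  Sep: +$988.94 − $3,919.38 → -$1,977.88
  Oct: +$988.94 → -$988.94
  Nov: +$988.94 → $0.00
Lowest trial balance = -$1,977.88 (Sep)
Initial deposit = cushion − low point = $988.94 − (-$1,977.88) = $2,966.82

$2,966.82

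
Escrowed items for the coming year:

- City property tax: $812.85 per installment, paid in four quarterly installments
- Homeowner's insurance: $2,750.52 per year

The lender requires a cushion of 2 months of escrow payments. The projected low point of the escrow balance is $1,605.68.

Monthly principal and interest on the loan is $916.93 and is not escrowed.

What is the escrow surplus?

$605.36

City property tax: $812.85 × 4 = $3,251.40
Homeowner's insurance: $2,750.52
Yearly total = $3,251.40 + $2,750.52 = $6,001.92
Monthly escrow = $6,001.92 ÷ 12 = $500.16
Required reserve = 2 × $500.16 = $1,000.32
Surplus = $1,605.68 − $1,000.32 = $605.36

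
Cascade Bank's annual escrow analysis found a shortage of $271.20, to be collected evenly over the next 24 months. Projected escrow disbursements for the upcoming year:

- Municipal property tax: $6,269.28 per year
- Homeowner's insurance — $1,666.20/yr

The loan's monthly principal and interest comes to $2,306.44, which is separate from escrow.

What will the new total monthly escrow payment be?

Municipal property tax = $6,269.28 annually
Homeowner's insurance = $1,666.20 annually
Combined annual = $7,935.48
Monthly = $7,935.48 / 12 = $661.29
Shortage per month = $271.20 / 24 = $11.30
Adjusted monthly = $661.29 + $11.30 = $672.59

$672.59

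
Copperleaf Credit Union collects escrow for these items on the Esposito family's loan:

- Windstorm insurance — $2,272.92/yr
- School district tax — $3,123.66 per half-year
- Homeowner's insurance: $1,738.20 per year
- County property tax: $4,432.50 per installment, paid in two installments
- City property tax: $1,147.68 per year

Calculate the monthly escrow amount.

Windstorm insurance — $2,272.92/yr
School district tax — $3,123.66 × 2 = $6,247.32/yr
Homeowner's insurance — $1,738.20/yr
County property tax — $4,432.50 × 2 = $8,865.00/yr
City property tax — $1,147.68/yr
Annual escrow total = $20,271.12
Monthly escrow = $20,271.12 ÷ 12 = $1,689.26

$1,689.26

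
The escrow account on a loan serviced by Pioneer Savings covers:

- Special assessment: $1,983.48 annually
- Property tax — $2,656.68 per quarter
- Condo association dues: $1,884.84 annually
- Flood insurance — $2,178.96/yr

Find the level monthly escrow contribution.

$1,389.50

Special assessment — $1,983.48 per year
Property tax — $2,656.68 × 4 = $10,626.72 per year
Condo association dues — $1,884.84 per year
Flood insurance — $2,178.96 per year
Yearly total = $1,983.48 + $10,626.72 + $1,884.84 + $2,178.96 = $16,674.00
Monthly escrow = $16,674.00 ÷ 12 = $1,389.50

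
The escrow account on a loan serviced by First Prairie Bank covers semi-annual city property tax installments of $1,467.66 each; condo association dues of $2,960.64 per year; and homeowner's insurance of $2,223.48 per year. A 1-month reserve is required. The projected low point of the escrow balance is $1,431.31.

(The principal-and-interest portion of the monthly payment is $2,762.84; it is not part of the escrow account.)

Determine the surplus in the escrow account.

$754.69

City property tax = $1,467.66 × 2 = $2,935.32 per year
Condo association dues = $2,960.64 per year
Homeowner's insurance = $2,223.48 per year
Total per year = $2,935.32 + $2,960.64 + $2,223.48 = $8,119.44
Monthly = $8,119.44 ÷ 12 = $676.62
Required cushion = 1 × $676.62 = $676.62
Excess over cushion: $1,431.31 − $676.62 = $754.69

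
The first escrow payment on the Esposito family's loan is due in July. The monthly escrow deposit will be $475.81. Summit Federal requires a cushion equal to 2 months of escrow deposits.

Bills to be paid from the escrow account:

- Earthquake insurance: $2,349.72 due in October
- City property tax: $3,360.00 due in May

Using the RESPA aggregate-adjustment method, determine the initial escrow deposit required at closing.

$1,427.43

Cushion = 2 × $475.81 = $951.62
Trial balance (start $0, +$475.81 each month, − disbursements):
  Jul: +$475.81 → $475.81
  Aug: +$475.81 → $951.62
  Sep: +$475.81 → $1,427.43
  Oct: +$475.81 − $2,349.72 → -$446.48
  Nov: +$475.81 → $29.33
  Dec: +$475.81 → $505.14
  Jan: +$475.81 → $980.95
  Feb: +$475.81 → $1,456.76
  Mar: +$475.81 → $1,932.57
  Apr: +$475.81 → $2,408.38
  May: +$475.81 − $3,360.00 → -$475.81
  Jun: +$475.81 → $0.00
Lowest trial balance = -$475.81 (May)
Initial deposit = cushion − low point = $951.62 − (-$475.81) = $1,427.43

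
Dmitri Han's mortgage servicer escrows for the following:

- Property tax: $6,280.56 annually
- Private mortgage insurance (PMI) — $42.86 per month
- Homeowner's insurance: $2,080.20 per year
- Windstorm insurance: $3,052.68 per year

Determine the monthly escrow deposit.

Property tax: $6,280.56
Private mortgage insurance (PMI): $42.86 × 12 = $514.32
Homeowner's insurance: $2,080.20
Windstorm insurance: $3,052.68
Yearly total = $11,927.76
Base monthly escrow = $11,927.76 ÷ 12 = $993.98

$993.98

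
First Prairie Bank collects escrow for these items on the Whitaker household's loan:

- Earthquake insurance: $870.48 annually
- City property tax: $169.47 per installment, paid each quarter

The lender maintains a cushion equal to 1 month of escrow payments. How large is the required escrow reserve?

$129.03

Earthquake insurance = $870.48/yr
City property tax = $169.47 × 4 = $677.88/yr
Total per year = $870.48 + $677.88 = $1,548.36
Monthly = $1,548.36 ÷ 12 = $129.03
Required cushion = 1 × $129.03 = $129.03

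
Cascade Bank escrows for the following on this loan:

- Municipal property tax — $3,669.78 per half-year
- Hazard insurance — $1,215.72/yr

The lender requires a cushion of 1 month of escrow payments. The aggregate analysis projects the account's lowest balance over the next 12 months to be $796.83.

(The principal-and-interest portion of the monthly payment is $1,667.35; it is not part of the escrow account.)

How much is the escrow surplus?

$83.89

Municipal property tax — $3,669.78 × 2 = $7,339.56 annually
Hazard insurance — $1,215.72 annually
Yearly total = $8,555.28
Base monthly escrow = $8,555.28 ÷ 12 = $712.94
Cushion = 1 × $712.94 = $712.94
Surplus = $796.83 − $712.94 = $83.89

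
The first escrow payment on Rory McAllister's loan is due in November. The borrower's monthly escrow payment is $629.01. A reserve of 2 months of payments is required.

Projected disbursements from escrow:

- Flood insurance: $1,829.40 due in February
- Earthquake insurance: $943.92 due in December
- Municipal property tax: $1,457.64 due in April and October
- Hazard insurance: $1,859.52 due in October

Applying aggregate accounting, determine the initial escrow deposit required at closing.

Cushion = 2 × $629.01 = $1,258.02
Trial balance (start $0, +$629.01 each month, − disbursements):
  Nov: +$629.01 → $629.01
  Dec: +$629.01 − $943.92 → $314.10
  Jan: +$629.01 → $943.11
  Feb: +$629.01 − $1,829.40 → -$257.28
  Mar: +$629.01 → $371.73
  Apr: +$629.01 − $1,457.64 → -$456.90
  May: +$629.01 → $172.11
  Jun: +$629.01 → $801.12
  Jul: +$629.01 → $1,430.13
  Aug: +$629.01 → $2,059.14
  Sep: +$629.01 → $2,688.15
  Oct: +$629.01 − $3,317.16 → $0.00
Lowest trial balance = -$456.90 (Apr)
Initial deposit = cushion − low point = $1,258.02 − (-$456.90) = $1,714.92

$1,714.92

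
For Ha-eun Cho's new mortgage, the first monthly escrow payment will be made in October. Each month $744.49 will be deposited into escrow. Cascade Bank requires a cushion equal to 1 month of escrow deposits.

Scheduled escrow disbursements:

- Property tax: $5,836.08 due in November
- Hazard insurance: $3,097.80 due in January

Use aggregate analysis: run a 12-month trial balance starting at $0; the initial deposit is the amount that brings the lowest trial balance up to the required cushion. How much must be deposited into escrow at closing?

Cushion = 1 × $744.49 = $744.49
Trial balance (start $0, +$744.49 each month, − disbursements):
  Oct: +$744.49 → $744.49
  Nov: +$744.49 − $5,836.08 → -$4,347.10
  Dec: +$744.49 → -$3,602.61
  Jan: +$744.49 − $3,097.80 → -$5,955.92
  Feb: +$744.49 → -$5,211.43
  Mar: +$744.49 → -$4,466.94
  Apr: +$744.49 → -$3,722.45
  May: +$744.49 → -$2,977.96
  Jun: +$744.49 → -$2,233.47
  Jul: +$744.49 → -$1,488.98
  Aug: +$744.49 → -$744.49
  Sep: +$744.49 → $0.00
Lowest trial balance = -$5,955.92 (Jan)
Initial deposit = cushion − low point = $744.49 − (-$5,955.92) = $6,700.41

$6,700.41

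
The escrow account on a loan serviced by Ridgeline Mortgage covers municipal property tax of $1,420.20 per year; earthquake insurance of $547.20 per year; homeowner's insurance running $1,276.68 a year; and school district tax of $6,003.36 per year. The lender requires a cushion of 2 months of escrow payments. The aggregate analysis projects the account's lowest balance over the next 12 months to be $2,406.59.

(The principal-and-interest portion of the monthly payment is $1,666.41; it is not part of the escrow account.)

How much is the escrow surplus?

$865.35

Municipal property tax — $1,420.20 annually
Earthquake insurance — $547.20 annually
Homeowner's insurance — $1,276.68 annually
School district tax — $6,003.36 annually
Combined annual = $1,420.20 + $547.20 + $1,276.68 + $6,003.36 = $9,247.44
Base monthly escrow = $9,247.44 ÷ 12 = $770.62
Required cushion = 2 × $770.62 = $1,541.24
Surplus = $2,406.59 − $1,541.24 = $865.35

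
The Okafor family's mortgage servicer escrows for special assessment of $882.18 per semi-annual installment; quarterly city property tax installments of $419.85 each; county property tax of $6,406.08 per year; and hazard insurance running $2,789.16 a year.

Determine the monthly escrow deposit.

Special assessment: $882.18 × 2 = $1,764.36
City property tax: $419.85 × 4 = $1,679.40
County property tax: $6,406.08
Hazard insurance: $2,789.16
Total per year = $12,639.00
Monthly escrow = $12,639.00 / 12 = $1,053.25

$1,053.25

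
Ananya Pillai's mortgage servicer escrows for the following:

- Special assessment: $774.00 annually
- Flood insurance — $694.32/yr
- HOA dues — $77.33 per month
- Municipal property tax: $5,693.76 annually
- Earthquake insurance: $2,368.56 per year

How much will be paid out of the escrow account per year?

$10,458.60

Special assessment = $774.00/yr
Flood insurance = $694.32/yr
HOA dues = $77.33 × 12 = $927.96/yr
Municipal property tax = $5,693.76/yr
Earthquake insurance = $2,368.56/yr
Yearly total = $10,458.60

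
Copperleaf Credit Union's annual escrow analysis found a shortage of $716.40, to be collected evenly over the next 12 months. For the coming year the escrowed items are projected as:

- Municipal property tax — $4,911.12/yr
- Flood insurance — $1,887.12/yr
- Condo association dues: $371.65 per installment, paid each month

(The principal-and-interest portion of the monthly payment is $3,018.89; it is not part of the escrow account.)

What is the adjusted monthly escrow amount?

$997.87

Municipal property tax — $4,911.12 annually
Flood insurance — $1,887.12 annually
Condo association dues — $371.65 × 12 = $4,459.80 annually
Annual escrow total = $4,911.12 + $1,887.12 + $4,459.80 = $11,258.04
Monthly escrow = $11,258.04 ÷ 12 = $938.17
Shortage spread = $716.40 / 12 = $59.70/mo
Adjusted monthly = $938.17 + $59.70 = $997.87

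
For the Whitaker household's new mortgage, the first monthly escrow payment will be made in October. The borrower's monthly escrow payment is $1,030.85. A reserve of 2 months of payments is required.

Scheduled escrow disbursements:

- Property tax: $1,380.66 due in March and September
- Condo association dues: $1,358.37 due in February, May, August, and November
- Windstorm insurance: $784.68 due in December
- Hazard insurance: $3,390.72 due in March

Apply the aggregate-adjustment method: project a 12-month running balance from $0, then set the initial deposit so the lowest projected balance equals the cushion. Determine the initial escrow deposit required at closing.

$4,149.40

Cushion = 2 × $1,030.85 = $2,061.70
Trial balance (start $0, +$1,030.85 each month, − disbursements):
  Oct: +$1,030.85 → $1,030.85
  Nov: +$1,030.85 − $1,358.37 → $703.33
  Dec: +$1,030.85 − $784.68 → $949.50
  Jan: +$1,030.85 → $1,980.35
  Feb: +$1,030.85 − $1,358.37 → $1,652.83
  Mar: +$1,030.85 − $4,771.38 → -$2,087.70
  Apr: +$1,030.85 → -$1,056.85
  May: +$1,030.85 − $1,358.37 → -$1,384.37
  Jun: +$1,030.85 → -$353.52
  Jul: +$1,030.85 → $677.33
  Aug: +$1,030.85 − $1,358.37 → $349.81
  Sep: +$1,030.85 − $1,380.66 → $0.00
Lowest trial balance = -$2,087.70 (Mar)
Initial deposit = cushion − low point = $2,061.70 − (-$2,087.70) = $4,149.40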